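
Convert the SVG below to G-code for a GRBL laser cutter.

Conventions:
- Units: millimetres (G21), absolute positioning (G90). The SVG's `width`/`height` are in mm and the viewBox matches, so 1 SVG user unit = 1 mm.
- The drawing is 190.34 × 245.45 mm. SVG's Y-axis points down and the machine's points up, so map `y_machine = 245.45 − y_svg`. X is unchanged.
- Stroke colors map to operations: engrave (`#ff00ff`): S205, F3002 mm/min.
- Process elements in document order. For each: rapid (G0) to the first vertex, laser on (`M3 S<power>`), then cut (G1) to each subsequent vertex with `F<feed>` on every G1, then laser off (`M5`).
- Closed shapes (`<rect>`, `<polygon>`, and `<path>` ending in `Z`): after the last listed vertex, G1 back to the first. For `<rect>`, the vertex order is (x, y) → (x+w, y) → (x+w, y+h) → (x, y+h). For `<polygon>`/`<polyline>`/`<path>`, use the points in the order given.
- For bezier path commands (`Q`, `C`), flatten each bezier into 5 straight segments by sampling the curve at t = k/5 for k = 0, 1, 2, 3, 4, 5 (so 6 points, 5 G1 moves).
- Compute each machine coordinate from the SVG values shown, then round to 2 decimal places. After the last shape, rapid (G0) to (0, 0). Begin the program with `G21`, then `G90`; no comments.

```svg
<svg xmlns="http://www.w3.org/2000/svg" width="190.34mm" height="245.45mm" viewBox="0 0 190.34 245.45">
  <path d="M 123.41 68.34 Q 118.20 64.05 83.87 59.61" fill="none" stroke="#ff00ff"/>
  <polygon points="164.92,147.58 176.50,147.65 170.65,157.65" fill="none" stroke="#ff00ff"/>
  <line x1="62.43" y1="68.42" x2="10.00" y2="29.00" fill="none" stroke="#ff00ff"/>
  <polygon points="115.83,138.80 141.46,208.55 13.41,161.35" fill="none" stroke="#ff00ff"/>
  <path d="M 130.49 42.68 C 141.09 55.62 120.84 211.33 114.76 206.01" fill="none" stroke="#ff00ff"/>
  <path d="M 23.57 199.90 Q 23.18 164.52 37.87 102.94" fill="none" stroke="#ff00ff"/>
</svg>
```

1 u = 1 mm; y_m = 245.45 − y.

[1] `<path>` quadratic bezier, #ff00ff→engrave S205 F3002: (123.41,177.11) → (120.16,178.83) → (114.58,180.57) → (106.67,182.31) → (96.44,184.07) → (83.87,185.84)

[2] `<polygon>` regular polygon, #ff00ff→engrave S205 F3002: (164.92,97.87) → (176.50,97.80) → (170.65,87.80) → (164.92,97.87) (closed)

[3] `<line>` line segment, #ff00ff→engrave S205 F3002: (62.43,177.03) → (10.00,216.45)

[4] `<polygon>` closed polygon, #ff00ff→engrave S205 F3002: (115.83,106.65) → (141.46,36.90) → (13.41,84.10) → (115.83,106.65) (closed)

[5] `<path>` cubic bezier, #ff00ff→engrave S205 F3002: (130.49,202.77) → (133.51,180.30) → (131.28,138.16) → (125.98,90.91) → (119.75,53.14) → (114.76,39.44)

[6] `<path>` quadratic bezier, #ff00ff→engrave S205 F3002: (23.57,45.55) → (24.02,60.75) → (25.67,78.05) → (28.53,97.44) → (32.60,118.93) → (37.87,142.51)

G21
G90
G0 X123.41 Y177.11
M3 S205
G1 X120.16 Y178.83 F3002
G1 X114.58 Y180.57 F3002
G1 X106.67 Y182.31 F3002
G1 X96.44 Y184.07 F3002
G1 X83.87 Y185.84 F3002
M5
G0 X164.92 Y97.87
M3 S205
G1 X176.50 Y97.80 F3002
G1 X170.65 Y87.80 F3002
G1 X164.92 Y97.87 F3002
M5
G0 X62.43 Y177.03
M3 S205
G1 X10.00 Y216.45 F3002
M5
G0 X115.83 Y106.65
M3 S205
G1 X141.46 Y36.90 F3002
G1 X13.41 Y84.10 F3002
G1 X115.83 Y106.65 F3002
M5
G0 X130.49 Y202.77
M3 S205
G1 X133.51 Y180.30 F3002
G1 X131.28 Y138.16 F3002
G1 X125.98 Y90.91 F3002
G1 X119.75 Y53.14 F3002
G1 X114.76 Y39.44 F3002
M5
G0 X23.57 Y45.55
M3 S205
G1 X24.02 Y60.75 F3002
G1 X25.67 Y78.05 F3002
G1 X28.53 Y97.44 F3002
G1 X32.60 Y118.93 F3002
G1 X37.87 Y142.51 F3002
M5
G0 X0.00 Y0.00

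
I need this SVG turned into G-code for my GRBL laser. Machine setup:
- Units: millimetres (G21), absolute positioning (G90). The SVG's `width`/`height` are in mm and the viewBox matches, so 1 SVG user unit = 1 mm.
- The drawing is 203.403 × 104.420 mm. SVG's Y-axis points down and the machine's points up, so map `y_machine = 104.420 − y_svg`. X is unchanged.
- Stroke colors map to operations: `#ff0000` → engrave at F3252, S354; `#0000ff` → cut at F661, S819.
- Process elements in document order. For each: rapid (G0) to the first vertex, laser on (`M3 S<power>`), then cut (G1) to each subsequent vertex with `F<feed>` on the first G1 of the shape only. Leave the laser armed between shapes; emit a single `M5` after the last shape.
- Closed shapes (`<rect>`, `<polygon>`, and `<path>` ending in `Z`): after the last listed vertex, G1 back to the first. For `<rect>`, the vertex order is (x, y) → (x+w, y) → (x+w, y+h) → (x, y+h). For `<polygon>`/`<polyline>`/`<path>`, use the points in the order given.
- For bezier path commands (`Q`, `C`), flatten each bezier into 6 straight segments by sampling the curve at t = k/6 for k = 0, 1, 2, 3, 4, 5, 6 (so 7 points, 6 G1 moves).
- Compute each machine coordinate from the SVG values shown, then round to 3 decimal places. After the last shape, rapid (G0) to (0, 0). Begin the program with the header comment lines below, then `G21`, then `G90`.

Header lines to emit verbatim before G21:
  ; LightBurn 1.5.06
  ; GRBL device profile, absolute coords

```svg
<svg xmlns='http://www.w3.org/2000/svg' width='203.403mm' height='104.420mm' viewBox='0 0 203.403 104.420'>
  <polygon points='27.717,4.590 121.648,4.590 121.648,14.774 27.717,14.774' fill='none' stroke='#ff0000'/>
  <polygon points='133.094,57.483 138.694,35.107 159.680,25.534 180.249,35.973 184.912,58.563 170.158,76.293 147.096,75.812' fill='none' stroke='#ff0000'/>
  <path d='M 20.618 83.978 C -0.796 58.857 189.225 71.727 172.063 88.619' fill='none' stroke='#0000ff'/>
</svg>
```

Since the viewBox matches the mm dimensions, user units are millimetres directly. The only transform is the Y-flip y_m = 104.420 − y_svg.

Shape 1 is a rectangle drawn with `<polygon>`. Its stroke #ff0000 means engrave at S354, F3252. After flipping Y the toolpath is (27.717,99.830) → (121.648,99.830) → (121.648,89.646) → (27.717,89.646) → (27.717,99.830), returning to the start.

Shape 2 is a regular polygon drawn with `<polygon>`. Its stroke #ff0000 means engrave at S354, F3252. After flipping Y the toolpath is (133.094,46.937) → (138.694,69.313) → (159.680,78.886) → (180.249,68.447) → (184.912,45.857) → (170.158,28.127) → (147.096,28.608) → (133.094,46.937), returning to the start.

Shape 3 is a cubic bezier drawn with `<path>`. Its stroke #0000ff means cut at S819, F661. After flipping Y the toolpath is (20.618,20.442) → (25.593,29.994) → (54.178,34.157) → (94.746,33.876) → (135.668,30.094) → (165.317,23.755) → (172.063,15.801).

; LightBurn 1.5.06
; GRBL device profile, absolute coords
G21
G90
G0 X27.717 Y99.830
M3 S354
G1 X121.648 Y99.830 F3252
G1 X121.648 Y89.646
G1 X27.717 Y89.646
G1 X27.717 Y99.830
G0 X133.094 Y46.937
M3 S354
G1 X138.694 Y69.313 F3252
G1 X159.680 Y78.886
G1 X180.249 Y68.447
G1 X184.912 Y45.857
G1 X170.158 Y28.127
G1 X147.096 Y28.608
G1 X133.094 Y46.937
G0 X20.618 Y20.442
M3 S819
G1 X25.593 Y29.994 F661
G1 X54.178 Y34.157
G1 X94.746 Y33.876
G1 X135.668 Y30.094
G1 X165.317 Y23.755
G1 X172.063 Y15.801
M5
G0 X0.000 Y0.000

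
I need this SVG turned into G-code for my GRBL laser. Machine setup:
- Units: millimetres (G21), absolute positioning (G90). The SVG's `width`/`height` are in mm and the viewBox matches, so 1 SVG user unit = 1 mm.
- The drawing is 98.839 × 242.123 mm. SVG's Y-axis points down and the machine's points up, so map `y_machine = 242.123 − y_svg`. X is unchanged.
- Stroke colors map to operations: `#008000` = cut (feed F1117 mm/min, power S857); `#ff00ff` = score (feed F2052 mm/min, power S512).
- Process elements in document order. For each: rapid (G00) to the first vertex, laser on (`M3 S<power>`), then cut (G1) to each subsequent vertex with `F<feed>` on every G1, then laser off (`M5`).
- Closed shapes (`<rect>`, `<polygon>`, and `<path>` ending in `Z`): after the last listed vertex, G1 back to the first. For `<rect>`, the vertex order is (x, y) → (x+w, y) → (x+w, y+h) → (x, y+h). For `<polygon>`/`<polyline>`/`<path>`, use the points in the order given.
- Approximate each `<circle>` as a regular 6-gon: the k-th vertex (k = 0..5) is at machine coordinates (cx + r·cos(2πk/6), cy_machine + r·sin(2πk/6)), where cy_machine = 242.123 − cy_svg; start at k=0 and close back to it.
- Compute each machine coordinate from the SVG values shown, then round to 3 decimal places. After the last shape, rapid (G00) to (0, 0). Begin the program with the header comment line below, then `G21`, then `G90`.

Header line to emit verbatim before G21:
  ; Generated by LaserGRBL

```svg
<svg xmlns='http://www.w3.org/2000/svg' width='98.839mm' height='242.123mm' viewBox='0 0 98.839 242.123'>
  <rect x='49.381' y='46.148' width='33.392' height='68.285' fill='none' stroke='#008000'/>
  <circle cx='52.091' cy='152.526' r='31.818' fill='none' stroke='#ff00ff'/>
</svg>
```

; Generated by LaserGRBL
G21
G90
G00 X49.381 Y195.975
M3 S857
G1 X82.773 Y195.975 F1117
G1 X82.773 Y127.690 F1117
G1 X49.381 Y127.690 F1117
G1 X49.381 Y195.975 F1117
M5
G00 X83.909 Y89.597
M3 S512
G1 X68.000 Y117.152 F2052
G1 X36.182 Y117.152 F2052
G1 X20.273 Y89.597 F2052
G1 X36.182 Y62.042 F2052
G1 X68.000 Y62.042 F2052
G1 X83.909 Y89.597 F2052
M5
G00 X0.000 Y0.000

viewBox `0 0 98.839 242.123` with mm width/height → 1 unit = 1 mm. Flip: y_m = 242.123 − y_svg.

**Shape 1** — `<rect>` rectangle, stroke `#008000` → cut (S857, F1117). Machine vertices: (49.381,195.975) → (82.773,195.975) → (82.773,127.690) → (49.381,127.690) → (49.381,195.975). Closed: final G1 returns to the first vertex.

**Shape 2** — `<circle>` circle, stroke `#ff00ff` → score (S512, F2052). Machine vertices: (83.909,89.597) → (68.000,117.152) → (36.182,117.152) → (20.273,89.597) → (36.182,62.042) → (68.000,62.042) → (83.909,89.597). Closed: final G1 returns to the first vertex.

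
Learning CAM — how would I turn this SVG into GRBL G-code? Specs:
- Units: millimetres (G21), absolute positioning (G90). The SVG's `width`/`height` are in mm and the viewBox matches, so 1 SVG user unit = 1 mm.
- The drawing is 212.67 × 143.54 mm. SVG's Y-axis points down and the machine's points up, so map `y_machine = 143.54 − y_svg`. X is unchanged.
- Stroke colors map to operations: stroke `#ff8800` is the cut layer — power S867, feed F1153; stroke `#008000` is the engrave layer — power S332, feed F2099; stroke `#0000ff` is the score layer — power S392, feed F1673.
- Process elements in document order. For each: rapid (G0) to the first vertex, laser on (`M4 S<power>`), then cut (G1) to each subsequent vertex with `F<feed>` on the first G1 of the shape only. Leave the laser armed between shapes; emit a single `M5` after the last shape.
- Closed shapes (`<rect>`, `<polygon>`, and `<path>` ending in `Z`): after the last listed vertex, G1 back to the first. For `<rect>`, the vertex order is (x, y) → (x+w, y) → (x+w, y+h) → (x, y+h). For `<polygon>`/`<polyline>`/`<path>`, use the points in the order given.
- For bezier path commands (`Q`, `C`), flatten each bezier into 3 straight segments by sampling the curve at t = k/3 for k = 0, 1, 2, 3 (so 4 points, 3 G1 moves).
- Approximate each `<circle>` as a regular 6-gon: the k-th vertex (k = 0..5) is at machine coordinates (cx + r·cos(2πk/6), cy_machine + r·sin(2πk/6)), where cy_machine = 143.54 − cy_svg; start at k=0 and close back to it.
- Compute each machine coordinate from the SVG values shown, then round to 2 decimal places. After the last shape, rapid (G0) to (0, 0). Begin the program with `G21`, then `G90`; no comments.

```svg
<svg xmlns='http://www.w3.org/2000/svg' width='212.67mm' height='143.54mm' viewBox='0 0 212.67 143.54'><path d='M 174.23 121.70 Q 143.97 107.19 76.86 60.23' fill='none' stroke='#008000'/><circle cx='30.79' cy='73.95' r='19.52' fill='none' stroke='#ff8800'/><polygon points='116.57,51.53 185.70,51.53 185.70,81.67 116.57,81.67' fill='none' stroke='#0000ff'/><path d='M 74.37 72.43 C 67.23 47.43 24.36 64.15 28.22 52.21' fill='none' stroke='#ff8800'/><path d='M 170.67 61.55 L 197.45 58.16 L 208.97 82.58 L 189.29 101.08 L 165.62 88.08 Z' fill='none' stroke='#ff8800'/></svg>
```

1 u = 1 mm; y_m = 143.54 − y.

[1] `<path>` quadratic bezier, #008000→engrave S332 F2099: (174.23,21.84) → (149.96,35.12) → (117.51,55.61) → (76.86,83.31)

[2] `<circle>` circle, #ff8800→cut S867 F1153: (50.31,69.59) → (40.55,86.49) → (21.03,86.49) → (11.27,69.59) → (21.03,52.69) → (40.55,52.69) → (50.31,69.59) (closed)

[3] `<polygon>` rectangle, #0000ff→score S392 F1673: (116.57,92.01) → (185.70,92.01) → (185.70,61.87) → (116.57,61.87) → (116.57,92.01) (closed)

[4] `<path>` cubic bezier, #ff8800→cut S867 F1153: (74.37,71.11) → (58.37,84.81) → (36.88,86.34) → (28.22,91.33)

[5] `<path>` regular polygon, #ff8800→cut S867 F1153: (170.67,81.99) → (197.45,85.38) → (208.97,60.96) → (189.29,42.46) → (165.62,55.46) → (170.67,81.99) (closed)

G21
G90
G0 X174.23 Y21.84
M4 S332
G1 X149.96 Y35.12 F2099
G1 X117.51 Y55.61
G1 X76.86 Y83.31
G0 X50.31 Y69.59
M4 S867
G1 X40.55 Y86.49 F1153
G1 X21.03 Y86.49
G1 X11.27 Y69.59
G1 X21.03 Y52.69
G1 X40.55 Y52.69
G1 X50.31 Y69.59
G0 X116.57 Y92.01
M4 S392
G1 X185.70 Y92.01 F1673
G1 X185.70 Y61.87
G1 X116.57 Y61.87
G1 X116.57 Y92.01
G0 X74.37 Y71.11
M4 S867
G1 X58.37 Y84.81 F1153
G1 X36.88 Y86.34
G1 X28.22 Y91.33
G0 X170.67 Y81.99
M4 S867
G1 X197.45 Y85.38 F1153
G1 X208.97 Y60.96
G1 X189.29 Y42.46
G1 X165.62 Y55.46
G1 X170.67 Y81.99
M5
G0 X0.00 Y0.00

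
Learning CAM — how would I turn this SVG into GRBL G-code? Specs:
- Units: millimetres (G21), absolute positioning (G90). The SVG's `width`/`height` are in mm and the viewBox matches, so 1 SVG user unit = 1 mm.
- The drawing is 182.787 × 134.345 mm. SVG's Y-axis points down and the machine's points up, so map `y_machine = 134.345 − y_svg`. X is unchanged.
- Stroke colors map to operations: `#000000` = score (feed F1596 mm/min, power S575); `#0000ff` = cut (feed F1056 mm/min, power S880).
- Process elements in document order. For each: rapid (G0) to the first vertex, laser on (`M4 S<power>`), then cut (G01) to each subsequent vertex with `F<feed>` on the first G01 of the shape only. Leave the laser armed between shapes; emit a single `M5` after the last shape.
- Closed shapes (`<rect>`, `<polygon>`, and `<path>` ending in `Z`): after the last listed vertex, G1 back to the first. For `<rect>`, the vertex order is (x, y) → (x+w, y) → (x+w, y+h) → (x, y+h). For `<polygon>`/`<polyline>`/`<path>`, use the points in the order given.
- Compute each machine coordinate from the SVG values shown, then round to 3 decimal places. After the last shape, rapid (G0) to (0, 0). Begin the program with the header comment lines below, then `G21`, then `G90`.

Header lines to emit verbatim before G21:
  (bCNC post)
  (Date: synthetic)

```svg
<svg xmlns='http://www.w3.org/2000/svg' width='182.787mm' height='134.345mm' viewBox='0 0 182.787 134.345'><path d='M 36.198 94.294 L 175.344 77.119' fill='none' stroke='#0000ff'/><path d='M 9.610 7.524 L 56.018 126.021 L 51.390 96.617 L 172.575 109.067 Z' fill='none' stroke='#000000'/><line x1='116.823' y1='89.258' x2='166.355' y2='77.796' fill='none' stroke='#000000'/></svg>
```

(bCNC post)
(Date: synthetic)
G21
G90
G0 X36.198 Y40.051
M4 S880
G01 X175.344 Y57.226 F1056
G0 X9.610 Y126.821
M4 S575
G01 X56.018 Y8.324 F1596
G01 X51.390 Y37.728
G01 X172.575 Y25.278
G01 X9.610 Y126.821
G0 X116.823 Y45.087
M4 S575
G01 X166.355 Y56.549 F1596
M5
G0 X0.000 Y0.000

1 u = 1 mm; y_m = 134.345 − y.

[1] `<path>` line segment, #0000ff→cut S880 F1056: (36.198,40.051) → (175.344,57.226)

[2] `<path>` closed polygon, #000000→score S575 F1596: (9.610,126.821) → (56.018,8.324) → (51.390,37.728) → (172.575,25.278) → (9.610,126.821) (closed)

[3] `<line>` line segment, #000000→score S575 F1596: (116.823,45.087) → (166.355,56.549)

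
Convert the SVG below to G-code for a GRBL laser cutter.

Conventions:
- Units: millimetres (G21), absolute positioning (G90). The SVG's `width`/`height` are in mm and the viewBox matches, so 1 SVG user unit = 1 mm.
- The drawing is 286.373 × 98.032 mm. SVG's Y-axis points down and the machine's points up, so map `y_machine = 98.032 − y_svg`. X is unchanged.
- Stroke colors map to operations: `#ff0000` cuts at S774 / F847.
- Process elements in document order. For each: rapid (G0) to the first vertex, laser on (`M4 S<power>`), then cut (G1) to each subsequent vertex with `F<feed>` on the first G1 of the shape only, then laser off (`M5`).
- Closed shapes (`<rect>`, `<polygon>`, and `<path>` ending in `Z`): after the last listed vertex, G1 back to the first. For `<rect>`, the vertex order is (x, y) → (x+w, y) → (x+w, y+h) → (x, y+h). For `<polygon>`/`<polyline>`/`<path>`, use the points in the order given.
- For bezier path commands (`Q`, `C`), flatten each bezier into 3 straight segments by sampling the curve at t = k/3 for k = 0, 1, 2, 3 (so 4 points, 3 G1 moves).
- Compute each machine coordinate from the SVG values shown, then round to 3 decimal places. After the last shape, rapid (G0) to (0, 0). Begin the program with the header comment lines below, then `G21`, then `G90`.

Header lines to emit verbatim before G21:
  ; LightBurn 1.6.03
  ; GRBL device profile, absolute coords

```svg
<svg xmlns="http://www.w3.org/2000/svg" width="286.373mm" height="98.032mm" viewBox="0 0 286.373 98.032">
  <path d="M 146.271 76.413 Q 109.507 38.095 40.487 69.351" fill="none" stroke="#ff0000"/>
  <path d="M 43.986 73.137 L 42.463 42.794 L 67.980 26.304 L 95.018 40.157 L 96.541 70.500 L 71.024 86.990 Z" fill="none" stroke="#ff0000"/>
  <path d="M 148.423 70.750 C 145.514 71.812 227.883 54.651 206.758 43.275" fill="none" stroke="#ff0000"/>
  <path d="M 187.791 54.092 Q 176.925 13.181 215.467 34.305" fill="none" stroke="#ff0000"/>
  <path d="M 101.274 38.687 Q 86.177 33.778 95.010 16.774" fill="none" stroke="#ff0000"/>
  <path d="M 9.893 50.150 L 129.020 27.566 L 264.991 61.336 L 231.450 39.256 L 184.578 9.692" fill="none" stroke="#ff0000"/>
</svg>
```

; LightBurn 1.6.03
; GRBL device profile, absolute coords
G21
G90
G0 X146.271 Y21.619
M4 S774
G1 X118.178 Y39.434 F847
G1 X82.916 Y41.788
G1 X40.487 Y28.681
M5
G0 X43.986 Y24.895
M4 S774
G1 X42.463 Y55.238 F847
G1 X67.980 Y71.728
G1 X95.018 Y57.875
G1 X96.541 Y27.532
G1 X71.024 Y11.042
G1 X43.986 Y24.895
M5
G0 X148.423 Y27.282
M4 S774
G1 X166.948 Y31.405 F847
G1 X200.377 Y42.342
G1 X206.758 Y54.757
M5
G0 X187.791 Y43.940
M4 S774
G1 X186.037 Y64.321 F847
G1 X195.262 Y70.917
G1 X215.467 Y63.727
M5
G0 X101.274 Y59.345
M4 S774
G1 X93.868 Y63.962 F847
G1 X91.780 Y71.266
G1 X95.010 Y81.258
M5
G0 X9.893 Y47.882
M4 S774
G1 X129.020 Y70.466 F847
G1 X264.991 Y36.696
G1 X231.450 Y58.776
G1 X184.578 Y88.340
M5
G0 X0.000 Y0.000

Since the viewBox matches the mm dimensions, user units are millimetres directly. The only transform is the Y-flip y_m = 98.032 − y_svg.

Shape 1 is a quadratic bezier drawn with `<path>`. Its stroke #ff0000 means cut at S774, F847. After flipping Y the toolpath is (146.271,21.619) → (118.178,39.434) → (82.916,41.788) → (40.487,28.681).

Shape 2 is a regular polygon drawn with `<path>`. Its stroke #ff0000 means cut at S774, F847. After flipping Y the toolpath is (43.986,24.895) → (42.463,55.238) → (67.980,71.728) → (95.018,57.875) → (96.541,27.532) → (71.024,11.042) → (43.986,24.895), returning to the start.

Shape 3 is a cubic bezier drawn with `<path>`. Its stroke #ff0000 means cut at S774, F847. After flipping Y the toolpath is (148.423,27.282) → (166.948,31.405) → (200.377,42.342) → (206.758,54.757).

Shape 4 is a quadratic bezier drawn with `<path>`. Its stroke #ff0000 means cut at S774, F847. After flipping Y the toolpath is (187.791,43.940) → (186.037,64.321) → (195.262,70.917) → (215.467,63.727).

Shape 5 is a quadratic bezier drawn with `<path>`. Its stroke #ff0000 means cut at S774, F847. After flipping Y the toolpath is (101.274,59.345) → (93.868,63.962) → (91.780,71.266) → (95.010,81.258).

Shape 6 is a open polyline drawn with `<path>`. Its stroke #ff0000 means cut at S774, F847. After flipping Y the toolpath is (9.893,47.882) → (129.020,70.466) → (264.991,36.696) → (231.450,58.776) → (184.578,88.340).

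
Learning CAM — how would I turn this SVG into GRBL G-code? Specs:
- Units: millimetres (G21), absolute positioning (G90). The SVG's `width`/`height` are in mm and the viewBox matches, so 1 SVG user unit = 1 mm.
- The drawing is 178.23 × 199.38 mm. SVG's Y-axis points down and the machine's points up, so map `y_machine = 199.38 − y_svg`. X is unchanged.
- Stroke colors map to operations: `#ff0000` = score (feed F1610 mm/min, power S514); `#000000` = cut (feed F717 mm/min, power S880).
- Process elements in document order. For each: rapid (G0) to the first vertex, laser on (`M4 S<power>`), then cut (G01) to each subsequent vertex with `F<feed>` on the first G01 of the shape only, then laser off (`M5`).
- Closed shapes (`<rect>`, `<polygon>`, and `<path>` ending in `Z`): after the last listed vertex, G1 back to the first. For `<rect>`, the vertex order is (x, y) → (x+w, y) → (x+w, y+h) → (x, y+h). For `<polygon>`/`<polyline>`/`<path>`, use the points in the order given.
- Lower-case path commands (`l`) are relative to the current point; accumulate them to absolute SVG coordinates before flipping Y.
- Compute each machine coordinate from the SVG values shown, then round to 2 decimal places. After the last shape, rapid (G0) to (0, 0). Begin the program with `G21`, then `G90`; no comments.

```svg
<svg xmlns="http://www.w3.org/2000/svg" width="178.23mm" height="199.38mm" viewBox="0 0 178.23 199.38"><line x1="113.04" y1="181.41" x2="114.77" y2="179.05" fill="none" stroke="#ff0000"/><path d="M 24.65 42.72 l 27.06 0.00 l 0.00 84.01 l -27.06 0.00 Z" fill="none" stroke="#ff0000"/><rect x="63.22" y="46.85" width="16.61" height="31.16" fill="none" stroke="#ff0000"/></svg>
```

Since the viewBox matches the mm dimensions, user units are millimetres directly. The only transform is the Y-flip y_m = 199.38 − y_svg.

Shape 1 is a line segment drawn with `<line>`. Its stroke #ff0000 means score at S514, F1610. After flipping Y the toolpath is (113.04,17.97) → (114.77,20.33).

Shape 2 is a rectangle drawn with `<path>`. Its stroke #ff0000 means score at S514, F1610. After flipping Y the toolpath is (24.65,156.66) → (51.71,156.66) → (51.71,72.65) → (24.65,72.65) → (24.65,156.66), returning to the start.

Shape 3 is a rectangle drawn with `<rect>`. Its stroke #ff0000 means score at S514, F1610. After flipping Y the toolpath is (63.22,152.53) → (79.83,152.53) → (79.83,121.37) → (63.22,121.37) → (63.22,152.53), returning to the start.

G21
G90
G0 X113.04 Y17.97
M4 S514
G01 X114.77 Y20.33 F1610
M5
G0 X24.65 Y156.66
M4 S514
G01 X51.71 Y156.66 F1610
G01 X51.71 Y72.65
G01 X24.65 Y72.65
G01 X24.65 Y156.66
M5
G0 X63.22 Y152.53
M4 S514
G01 X79.83 Y152.53 F1610
G01 X79.83 Y121.37
G01 X63.22 Y121.37
G01 X63.22 Y152.53
M5
G0 X0.00 Y0.00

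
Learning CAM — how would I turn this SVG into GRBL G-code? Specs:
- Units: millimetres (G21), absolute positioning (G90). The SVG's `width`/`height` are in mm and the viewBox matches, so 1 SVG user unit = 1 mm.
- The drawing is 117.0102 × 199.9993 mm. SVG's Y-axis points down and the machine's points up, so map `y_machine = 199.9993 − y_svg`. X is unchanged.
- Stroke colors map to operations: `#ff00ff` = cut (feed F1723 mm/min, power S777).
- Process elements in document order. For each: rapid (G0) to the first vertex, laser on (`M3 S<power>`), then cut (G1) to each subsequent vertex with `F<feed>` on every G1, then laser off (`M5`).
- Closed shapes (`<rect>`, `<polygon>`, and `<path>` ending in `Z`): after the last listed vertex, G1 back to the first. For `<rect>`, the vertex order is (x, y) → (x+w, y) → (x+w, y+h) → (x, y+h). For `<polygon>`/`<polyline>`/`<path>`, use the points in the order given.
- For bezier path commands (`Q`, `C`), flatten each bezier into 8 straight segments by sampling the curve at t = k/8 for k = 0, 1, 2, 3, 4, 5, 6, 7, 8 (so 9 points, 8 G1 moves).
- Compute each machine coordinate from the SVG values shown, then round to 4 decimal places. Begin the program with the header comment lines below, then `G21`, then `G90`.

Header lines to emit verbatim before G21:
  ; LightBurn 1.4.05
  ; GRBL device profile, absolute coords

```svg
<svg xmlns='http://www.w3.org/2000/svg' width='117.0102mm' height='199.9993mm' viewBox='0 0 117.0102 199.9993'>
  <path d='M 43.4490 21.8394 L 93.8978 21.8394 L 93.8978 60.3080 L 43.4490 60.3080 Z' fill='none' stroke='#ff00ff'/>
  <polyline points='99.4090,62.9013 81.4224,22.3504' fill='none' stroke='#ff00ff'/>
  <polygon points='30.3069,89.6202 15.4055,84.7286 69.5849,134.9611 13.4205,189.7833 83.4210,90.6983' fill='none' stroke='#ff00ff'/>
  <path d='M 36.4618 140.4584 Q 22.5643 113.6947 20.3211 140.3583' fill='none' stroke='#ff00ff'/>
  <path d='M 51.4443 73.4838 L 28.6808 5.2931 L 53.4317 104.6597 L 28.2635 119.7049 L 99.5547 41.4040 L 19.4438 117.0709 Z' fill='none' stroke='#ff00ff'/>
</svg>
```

; LightBurn 1.4.05
; GRBL device profile, absolute coords
G21
G90
G0 X43.4490 Y178.1599
M3 S777
G1 X93.8978 Y178.1599 F1723
G1 X93.8978 Y139.6913 F1723
G1 X43.4490 Y139.6913 F1723
G1 X43.4490 Y178.1599 F1723
M5
G0 X99.4090 Y137.0980
M3 S777
G1 X81.4224 Y177.6489 F1723
M5
G0 X30.3069 Y110.3791
M3 S777
G1 X15.4055 Y115.2707 F1723
G1 X69.5849 Y65.0382 F1723
G1 X13.4205 Y10.2160 F1723
G1 X83.4210 Y109.3010 F1723
G1 X30.3069 Y110.3791 F1723
M5
G0 X36.4618 Y59.5409
M3 S777
G1 X33.1695 Y65.3970 F1723
G1 X30.2414 Y69.5835 F1723
G1 X27.6776 Y72.1005 F1723
G1 X25.4779 Y72.9478 F1723
G1 X23.6424 Y72.1255 F1723
G1 X22.1711 Y69.6336 F1723
G1 X21.0640 Y65.4721 F1723
G1 X20.3211 Y59.6410 F1723
M5
G0 X51.4443 Y126.5155
M3 S777
G1 X28.6808 Y194.7062 F1723
G1 X53.4317 Y95.3396 F1723
G1 X28.2635 Y80.2944 F1723
G1 X99.5547 Y158.5953 F1723
G1 X19.4438 Y82.9284 F1723
G1 X51.4443 Y126.5155 F1723
M5

Since the viewBox matches the mm dimensions, user units are millimetres directly. The only transform is the Y-flip y_m = 199.9993 − y_svg.

Shape 1 is a rectangle drawn with `<path>`. Its stroke #ff00ff means cut at S777, F1723. After flipping Y the toolpath is (43.4490,178.1599) → (93.8978,178.1599) → (93.8978,139.6913) → (43.4490,139.6913) → (43.4490,178.1599), returning to the start.

Shape 2 is a line segment drawn with `<polyline>`. Its stroke #ff00ff means cut at S777, F1723. After flipping Y the toolpath is (99.4090,137.0980) → (81.4224,177.6489).

Shape 3 is a closed polygon drawn with `<polygon>`. Its stroke #ff00ff means cut at S777, F1723. After flipping Y the toolpath is (30.3069,110.3791) → (15.4055,115.2707) → (69.5849,65.0382) → (13.4205,10.2160) → (83.4210,109.3010) → (30.3069,110.3791), returning to the start.

Shape 4 is a quadratic bezier drawn with `<path>`. Its stroke #ff00ff means cut at S777, F1723. After flipping Y the toolpath is (36.4618,59.5409) → (33.1695,65.3970) → (30.2414,69.5835) → (27.6776,72.1005) → (25.4779,72.9478) → (23.6424,72.1255) → (22.1711,69.6336) → (21.0640,65.4721) → (20.3211,59.6410).

Shape 5 is a closed polygon drawn with `<path>`. Its stroke #ff00ff means cut at S777, F1723. After flipping Y the toolpath is (51.4443,126.5155) → (28.6808,194.7062) → (53.4317,95.3396) → (28.2635,80.2944) → (99.5547,158.5953) → (19.4438,82.9284) → (51.4443,126.5155), returning to the start.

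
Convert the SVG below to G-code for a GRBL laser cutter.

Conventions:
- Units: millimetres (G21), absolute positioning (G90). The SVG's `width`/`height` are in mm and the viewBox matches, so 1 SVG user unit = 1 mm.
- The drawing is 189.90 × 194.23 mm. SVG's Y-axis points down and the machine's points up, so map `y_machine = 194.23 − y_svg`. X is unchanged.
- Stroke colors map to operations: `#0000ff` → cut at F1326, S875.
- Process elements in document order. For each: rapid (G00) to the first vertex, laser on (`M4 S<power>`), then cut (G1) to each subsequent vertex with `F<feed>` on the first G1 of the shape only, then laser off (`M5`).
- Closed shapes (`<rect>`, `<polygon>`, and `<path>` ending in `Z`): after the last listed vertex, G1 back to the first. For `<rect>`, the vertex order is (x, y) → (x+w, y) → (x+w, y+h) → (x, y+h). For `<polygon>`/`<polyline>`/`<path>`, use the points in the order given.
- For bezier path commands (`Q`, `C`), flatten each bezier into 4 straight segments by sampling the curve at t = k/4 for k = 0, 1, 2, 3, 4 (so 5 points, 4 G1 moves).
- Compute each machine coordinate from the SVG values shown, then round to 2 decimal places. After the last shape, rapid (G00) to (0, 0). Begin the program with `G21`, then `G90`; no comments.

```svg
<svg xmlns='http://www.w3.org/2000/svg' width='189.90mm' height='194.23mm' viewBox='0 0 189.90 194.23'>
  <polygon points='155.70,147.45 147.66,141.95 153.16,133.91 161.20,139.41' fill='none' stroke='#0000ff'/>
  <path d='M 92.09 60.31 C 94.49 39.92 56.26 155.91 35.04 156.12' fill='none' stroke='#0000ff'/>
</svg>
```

G21
G90
G00 X155.70 Y46.78
M4 S875
G1 X147.66 Y52.28 F1326
G1 X153.16 Y60.32
G1 X161.20 Y54.82
G1 X155.70 Y46.78
M5
G00 X92.09 Y133.92
M4 S875
G1 X87.17 Y127.58 F1326
G1 X72.42 Y93.74
G1 X53.24 Y56.04
G1 X35.04 Y38.11
M5
G00 X0.00 Y0.00

1 u = 1 mm; y_m = 194.23 − y.

[1] `<polygon>` regular polygon, #0000ff→cut S875 F1326: (155.70,46.78) → (147.66,52.28) → (153.16,60.32) → (161.20,54.82) → (155.70,46.78) (closed)

[2] `<path>` cubic bezier, #0000ff→cut S875 F1326: (92.09,133.92) → (87.17,127.58) → (72.42,93.74) → (53.24,56.04) → (35.04,38.11)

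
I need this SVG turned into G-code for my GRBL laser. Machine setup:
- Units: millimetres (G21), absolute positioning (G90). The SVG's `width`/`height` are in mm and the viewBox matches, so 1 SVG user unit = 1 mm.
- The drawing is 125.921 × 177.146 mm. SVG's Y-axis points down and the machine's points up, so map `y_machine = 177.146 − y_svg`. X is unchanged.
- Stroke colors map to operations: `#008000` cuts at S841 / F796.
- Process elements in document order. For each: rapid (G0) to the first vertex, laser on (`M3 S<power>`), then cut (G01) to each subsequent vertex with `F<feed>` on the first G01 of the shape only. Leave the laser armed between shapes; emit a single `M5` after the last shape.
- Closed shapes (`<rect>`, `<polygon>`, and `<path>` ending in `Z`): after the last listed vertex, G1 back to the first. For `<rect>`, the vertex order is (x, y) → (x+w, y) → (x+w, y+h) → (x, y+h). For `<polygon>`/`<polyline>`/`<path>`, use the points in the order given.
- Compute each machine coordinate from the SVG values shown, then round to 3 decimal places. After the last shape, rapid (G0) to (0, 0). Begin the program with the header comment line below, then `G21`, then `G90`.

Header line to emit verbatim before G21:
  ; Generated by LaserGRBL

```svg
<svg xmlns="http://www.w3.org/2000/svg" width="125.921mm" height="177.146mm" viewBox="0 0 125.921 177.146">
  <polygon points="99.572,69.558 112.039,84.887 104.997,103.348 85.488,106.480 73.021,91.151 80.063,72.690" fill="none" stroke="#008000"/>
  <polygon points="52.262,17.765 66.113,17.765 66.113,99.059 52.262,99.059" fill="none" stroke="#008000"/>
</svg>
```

Since the viewBox matches the mm dimensions, user units are millimetres directly. The only transform is the Y-flip y_m = 177.146 − y_svg.

Shape 1 is a regular polygon drawn with `<polygon>`. Its stroke #008000 means cut at S841, F796. After flipping Y the toolpath is (99.572,107.588) → (112.039,92.259) → (104.997,73.798) → (85.488,70.666) → (73.021,85.995) → (80.063,104.456) → (99.572,107.588), returning to the start.

Shape 2 is a rectangle drawn with `<polygon>`. Its stroke #008000 means cut at S841, F796. After flipping Y the toolpath is (52.262,159.381) → (66.113,159.381) → (66.113,78.087) → (52.262,78.087) → (52.262,159.381), returning to the start.

; Generated by LaserGRBL
G21
G90
G0 X99.572 Y107.588
M3 S841
G01 X112.039 Y92.259 F796
G01 X104.997 Y73.798
G01 X85.488 Y70.666
G01 X73.021 Y85.995
G01 X80.063 Y104.456
G01 X99.572 Y107.588
G0 X52.262 Y159.381
M3 S841
G01 X66.113 Y159.381 F796
G01 X66.113 Y78.087
G01 X52.262 Y78.087
G01 X52.262 Y159.381
M5
G0 X0.000 Y0.000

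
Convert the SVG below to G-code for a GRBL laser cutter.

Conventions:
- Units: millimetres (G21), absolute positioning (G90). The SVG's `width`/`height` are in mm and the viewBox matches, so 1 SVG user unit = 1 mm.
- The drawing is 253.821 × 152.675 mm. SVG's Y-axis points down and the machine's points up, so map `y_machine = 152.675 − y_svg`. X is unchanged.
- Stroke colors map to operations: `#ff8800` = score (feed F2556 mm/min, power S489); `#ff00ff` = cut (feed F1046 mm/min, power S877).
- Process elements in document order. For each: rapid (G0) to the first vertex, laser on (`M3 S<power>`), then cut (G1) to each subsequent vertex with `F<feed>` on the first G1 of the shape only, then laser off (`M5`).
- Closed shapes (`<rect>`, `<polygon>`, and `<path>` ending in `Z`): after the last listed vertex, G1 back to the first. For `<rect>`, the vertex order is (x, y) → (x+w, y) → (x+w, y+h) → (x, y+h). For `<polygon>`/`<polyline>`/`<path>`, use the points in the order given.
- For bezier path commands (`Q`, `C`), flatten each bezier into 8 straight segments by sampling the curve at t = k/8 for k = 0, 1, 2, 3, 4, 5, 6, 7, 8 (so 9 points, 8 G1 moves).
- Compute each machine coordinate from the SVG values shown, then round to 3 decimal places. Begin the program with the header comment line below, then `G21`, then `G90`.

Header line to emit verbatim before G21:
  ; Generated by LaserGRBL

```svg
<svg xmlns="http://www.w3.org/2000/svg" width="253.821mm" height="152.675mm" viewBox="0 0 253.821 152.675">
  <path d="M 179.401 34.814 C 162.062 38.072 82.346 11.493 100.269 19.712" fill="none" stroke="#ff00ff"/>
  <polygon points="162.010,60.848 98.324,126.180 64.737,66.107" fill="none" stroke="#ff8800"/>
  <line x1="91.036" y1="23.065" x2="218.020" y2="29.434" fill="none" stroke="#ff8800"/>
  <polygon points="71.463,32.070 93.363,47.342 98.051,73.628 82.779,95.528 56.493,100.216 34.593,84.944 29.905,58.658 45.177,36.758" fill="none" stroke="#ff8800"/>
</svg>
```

Since the viewBox matches the mm dimensions, user units are millimetres directly. The only transform is the Y-flip y_m = 152.675 − y_svg.

Shape 1 is a cubic bezier drawn with `<path>`. Its stroke #ff00ff means cut at S877, F1046. After flipping Y the toolpath is (179.401,117.861) → (170.287,117.912) → (157.201,120.002) → (142.018,123.375) → (126.612,127.272) → (112.859,130.937) → (102.634,133.613) → (97.812,134.540) → (100.269,132.963).

Shape 2 is a closed polygon drawn with `<polygon>`. Its stroke #ff8800 means score at S489, F2556. After flipping Y the toolpath is (162.010,91.827) → (98.324,26.495) → (64.737,86.568) → (162.010,91.827), returning to the start.

Shape 3 is a line segment drawn with `<line>`. Its stroke #ff8800 means score at S489, F2556. After flipping Y the toolpath is (91.036,129.610) → (218.020,123.241).

Shape 4 is a regular polygon drawn with `<polygon>`. Its stroke #ff8800 means score at S489, F2556. After flipping Y the toolpath is (71.463,120.605) → (93.363,105.333) → (98.051,79.047) → (82.779,57.147) → (56.493,52.459) → (34.593,67.731) → (29.905,94.017) → (45.177,115.917) → (71.463,120.605), returning to the start.

; Generated by LaserGRBL
G21
G90
G0 X179.401 Y117.861
M3 S877
G1 X170.287 Y117.912 F1046
G1 X157.201 Y120.002
G1 X142.018 Y123.375
G1 X126.612 Y127.272
G1 X112.859 Y130.937
G1 X102.634 Y133.613
G1 X97.812 Y134.540
G1 X100.269 Y132.963
M5
G0 X162.010 Y91.827
M3 S489
G1 X98.324 Y26.495 F2556
G1 X64.737 Y86.568
G1 X162.010 Y91.827
M5
G0 X91.036 Y129.610
M3 S489
G1 X218.020 Y123.241 F2556
M5
G0 X71.463 Y120.605
M3 S489
G1 X93.363 Y105.333 F2556
G1 X98.051 Y79.047
G1 X82.779 Y57.147
G1 X56.493 Y52.459
G1 X34.593 Y67.731
G1 X29.905 Y94.017
G1 X45.177 Y115.917
G1 X71.463 Y120.605
M5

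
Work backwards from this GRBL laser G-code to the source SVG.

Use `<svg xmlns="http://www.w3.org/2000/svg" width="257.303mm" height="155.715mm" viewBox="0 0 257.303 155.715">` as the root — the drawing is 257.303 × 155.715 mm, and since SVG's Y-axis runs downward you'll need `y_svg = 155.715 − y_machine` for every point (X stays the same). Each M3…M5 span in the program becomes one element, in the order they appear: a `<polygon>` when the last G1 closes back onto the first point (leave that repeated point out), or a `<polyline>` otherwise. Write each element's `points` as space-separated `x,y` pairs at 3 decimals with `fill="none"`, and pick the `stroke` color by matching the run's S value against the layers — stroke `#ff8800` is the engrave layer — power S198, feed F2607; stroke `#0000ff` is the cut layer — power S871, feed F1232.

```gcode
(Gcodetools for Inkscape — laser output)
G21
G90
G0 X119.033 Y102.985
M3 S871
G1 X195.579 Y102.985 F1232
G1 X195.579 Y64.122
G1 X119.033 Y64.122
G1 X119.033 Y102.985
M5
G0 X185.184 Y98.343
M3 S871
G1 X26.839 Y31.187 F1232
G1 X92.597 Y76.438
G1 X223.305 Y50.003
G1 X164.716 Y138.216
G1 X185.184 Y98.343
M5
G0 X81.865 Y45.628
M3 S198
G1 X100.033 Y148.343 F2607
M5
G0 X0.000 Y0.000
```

y_svg = 155.715 − y_m.

[1] S871→`#0000ff` (cut); closed run; points: 119.033,52.730 195.579,52.730 195.579,91.593 119.033,91.593

[2] S871→`#0000ff` (cut); closed run; points: 185.184,57.372 26.839,124.528 92.597,79.277 223.305,105.712 164.716,17.499

[3] S198→`#ff8800` (engrave); open run; points: 81.865,110.087 100.033,7.372

<svg xmlns="http://www.w3.org/2000/svg" width="257.303mm" height="155.715mm" viewBox="0 0 257.303 155.715">
  <polygon points="119.033,52.730 195.579,52.730 195.579,91.593 119.033,91.593" fill="none" stroke="#0000ff"/>
  <polygon points="185.184,57.372 26.839,124.528 92.597,79.277 223.305,105.712 164.716,17.499" fill="none" stroke="#0000ff"/>
  <polyline points="81.865,110.087 100.033,7.372" fill="none" stroke="#ff8800"/>
</svg>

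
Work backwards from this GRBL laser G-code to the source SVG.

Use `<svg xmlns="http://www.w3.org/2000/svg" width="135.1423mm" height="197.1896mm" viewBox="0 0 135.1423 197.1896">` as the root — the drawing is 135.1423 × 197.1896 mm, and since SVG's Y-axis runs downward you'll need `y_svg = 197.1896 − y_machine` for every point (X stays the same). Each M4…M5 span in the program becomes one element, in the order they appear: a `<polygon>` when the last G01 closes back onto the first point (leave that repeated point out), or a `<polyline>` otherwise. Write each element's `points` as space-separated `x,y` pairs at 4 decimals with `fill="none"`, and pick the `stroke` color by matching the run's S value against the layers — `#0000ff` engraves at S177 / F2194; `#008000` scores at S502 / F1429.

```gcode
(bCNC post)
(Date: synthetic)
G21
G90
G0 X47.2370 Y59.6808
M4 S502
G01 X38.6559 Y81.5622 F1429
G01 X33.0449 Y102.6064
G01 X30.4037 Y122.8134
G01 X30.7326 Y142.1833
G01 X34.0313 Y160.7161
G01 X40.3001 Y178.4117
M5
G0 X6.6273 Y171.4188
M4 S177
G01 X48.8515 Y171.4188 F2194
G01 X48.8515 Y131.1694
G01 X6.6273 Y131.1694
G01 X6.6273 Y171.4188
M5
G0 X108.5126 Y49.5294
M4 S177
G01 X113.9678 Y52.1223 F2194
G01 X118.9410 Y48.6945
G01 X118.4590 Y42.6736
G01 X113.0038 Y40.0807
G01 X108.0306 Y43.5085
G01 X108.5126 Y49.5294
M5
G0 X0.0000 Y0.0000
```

Machine Y-up, SVG Y-down with viewBox height 197.1896, so y_svg = 197.1896 − y_machine; X carries over.

Run 1: S502 ⇒ score layer `#008000`. The run is open, so emit a `<polyline>` with points (Y-flipped): 47.2370,137.5088 38.6559,115.6274 33.0449,94.5832 30.4037,74.3762 30.7326,55.0063 34.0313,36.4735 40.3001,18.7779.

Run 2: power S177 maps to stroke `#0000ff` (engrave). The run returns to its start, so emit a `<polygon>` with points (Y-flipped): 6.6273,25.7708 48.8515,25.7708 48.8515,66.0202 6.6273,66.0202.

Run 3: the run's S177 means `#0000ff` (engrave). The run returns to its start, so emit a `<polygon>` with points (Y-flipped): 108.5126,147.6602 113.9678,145.0673 118.9410,148.4951 118.4590,154.5160 113.0038,157.1089 108.0306,153.6811.

<svg xmlns="http://www.w3.org/2000/svg" width="135.1423mm" height="197.1896mm" viewBox="0 0 135.1423 197.1896">
  <polyline points="47.2370,137.5088 38.6559,115.6274 33.0449,94.5832 30.4037,74.3762 30.7326,55.0063 34.0313,36.4735 40.3001,18.7779" fill="none" stroke="#008000"/>
  <polygon points="6.6273,25.7708 48.8515,25.7708 48.8515,66.0202 6.6273,66.0202" fill="none" stroke="#0000ff"/>
  <polygon points="108.5126,147.6602 113.9678,145.0673 118.9410,148.4951 118.4590,154.5160 113.0038,157.1089 108.0306,153.6811" fill="none" stroke="#0000ff"/>
</svg>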